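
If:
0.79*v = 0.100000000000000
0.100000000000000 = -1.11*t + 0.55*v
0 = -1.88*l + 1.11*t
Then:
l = -0.02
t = -0.03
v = 0.13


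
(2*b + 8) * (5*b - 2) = 10*b^2 + 36*b - 16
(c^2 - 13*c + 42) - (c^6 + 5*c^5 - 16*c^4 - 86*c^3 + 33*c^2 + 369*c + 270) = -c^6 - 5*c^5 + 16*c^4 + 86*c^3 - 32*c^2 - 382*c - 228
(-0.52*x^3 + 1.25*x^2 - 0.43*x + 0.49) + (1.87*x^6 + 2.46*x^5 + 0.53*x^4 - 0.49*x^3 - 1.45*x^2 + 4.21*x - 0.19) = 1.87*x^6 + 2.46*x^5 + 0.53*x^4 - 1.01*x^3 - 0.2*x^2 + 3.78*x + 0.3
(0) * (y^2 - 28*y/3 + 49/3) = 0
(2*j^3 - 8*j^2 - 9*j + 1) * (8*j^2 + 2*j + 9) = 16*j^5 - 60*j^4 - 70*j^3 - 82*j^2 - 79*j + 9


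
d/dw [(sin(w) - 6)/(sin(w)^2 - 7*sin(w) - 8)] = (12*sin(w) + cos(w)^2 - 51)*cos(w)/((sin(w) - 8)^2*(sin(w) + 1)^2)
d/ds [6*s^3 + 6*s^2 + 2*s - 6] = 18*s^2 + 12*s + 2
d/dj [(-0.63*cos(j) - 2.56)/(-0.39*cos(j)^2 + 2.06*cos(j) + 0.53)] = (0.2457*cos(j)^2 + 1.9968*cos(j) - 4.9397)*sin(j)/(0.1521*cos(j)^4 - 1.6068*cos(j)^3 + 3.8302*cos(j)^2 + 2.1836*cos(j) + 0.2809)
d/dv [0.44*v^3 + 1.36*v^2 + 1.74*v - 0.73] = 1.32*v^2 + 2.72*v + 1.74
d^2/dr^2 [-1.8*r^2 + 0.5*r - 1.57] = -3.60000000000000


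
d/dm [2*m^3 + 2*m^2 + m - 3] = 6*m^2 + 4*m + 1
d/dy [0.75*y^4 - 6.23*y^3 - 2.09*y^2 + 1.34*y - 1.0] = 3.0*y^3 - 18.69*y^2 - 4.18*y + 1.34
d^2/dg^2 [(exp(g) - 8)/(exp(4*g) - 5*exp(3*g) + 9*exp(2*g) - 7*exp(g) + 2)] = (9*exp(4*g) - 147*exp(3*g) + 396*exp(2*g) - 234*exp(g) - 108)*exp(g)/(exp(8*g) - 11*exp(7*g) + 52*exp(6*g) - 138*exp(5*g) + 225*exp(4*g) - 231*exp(3*g) + 146*exp(2*g) - 52*exp(g) + 8)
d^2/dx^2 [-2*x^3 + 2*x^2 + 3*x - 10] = 4 - 12*x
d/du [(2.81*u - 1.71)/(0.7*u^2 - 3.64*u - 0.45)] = (-1.967*u^2 + 2.394*u - 7.4889)/(0.49*u^4 - 5.096*u^3 + 12.6196*u^2 + 3.276*u + 0.2025)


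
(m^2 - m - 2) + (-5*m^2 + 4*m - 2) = -4*m^2 + 3*m - 4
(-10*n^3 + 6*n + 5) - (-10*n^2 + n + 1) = -10*n^3 + 10*n^2 + 5*n + 4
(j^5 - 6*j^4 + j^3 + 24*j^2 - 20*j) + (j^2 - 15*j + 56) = j^5 - 6*j^4 + j^3 + 25*j^2 - 35*j + 56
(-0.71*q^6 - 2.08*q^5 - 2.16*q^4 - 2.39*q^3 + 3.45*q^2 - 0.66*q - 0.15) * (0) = 0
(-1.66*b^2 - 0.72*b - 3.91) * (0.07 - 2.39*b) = 3.9674*b^3 + 1.6046*b^2 + 9.2945*b - 0.2737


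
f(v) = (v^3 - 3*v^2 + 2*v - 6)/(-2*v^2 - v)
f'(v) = (4*v + 1)*(v^3 - 3*v^2 + 2*v - 6)/(-2*v^2 - v)^2 + (3*v^2 - 6*v + 2)/(-2*v^2 - v)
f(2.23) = 0.44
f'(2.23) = -0.65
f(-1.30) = 7.63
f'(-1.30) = 8.25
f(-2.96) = 4.40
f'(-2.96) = 0.12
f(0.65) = 3.81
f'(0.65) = -8.75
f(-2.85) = 4.42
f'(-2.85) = 0.19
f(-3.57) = 4.42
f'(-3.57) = -0.14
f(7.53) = -2.20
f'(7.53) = -0.48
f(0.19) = 21.82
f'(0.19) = -150.16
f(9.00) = -2.91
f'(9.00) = -0.49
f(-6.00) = 5.18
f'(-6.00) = -0.41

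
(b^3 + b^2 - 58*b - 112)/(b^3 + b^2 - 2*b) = (b^2 - b - 56)/(b*(b - 1))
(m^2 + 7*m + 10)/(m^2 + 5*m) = (m + 2)/m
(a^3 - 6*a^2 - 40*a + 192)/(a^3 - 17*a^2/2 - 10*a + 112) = 2*(a + 6)/(2*a + 7)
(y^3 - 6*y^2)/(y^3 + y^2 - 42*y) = y/(y + 7)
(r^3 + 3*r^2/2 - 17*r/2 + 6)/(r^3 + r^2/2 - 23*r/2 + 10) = (2*r - 3)/(2*r - 5)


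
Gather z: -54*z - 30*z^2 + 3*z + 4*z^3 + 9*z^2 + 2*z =4*z^3 - 21*z^2 - 49*z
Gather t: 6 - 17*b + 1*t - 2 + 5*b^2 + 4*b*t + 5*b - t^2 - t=5*b^2 + 4*b*t - 12*b - t^2 + 4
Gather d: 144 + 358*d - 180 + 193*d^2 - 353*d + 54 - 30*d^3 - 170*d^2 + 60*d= -30*d^3 + 23*d^2 + 65*d + 18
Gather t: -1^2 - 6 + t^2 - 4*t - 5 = t^2 - 4*t - 12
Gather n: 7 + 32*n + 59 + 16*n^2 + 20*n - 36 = 16*n^2 + 52*n + 30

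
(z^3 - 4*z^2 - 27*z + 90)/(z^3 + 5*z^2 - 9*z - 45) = (z - 6)/(z + 3)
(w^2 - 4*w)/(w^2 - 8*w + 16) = w/(w - 4)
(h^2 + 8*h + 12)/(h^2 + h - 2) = (h + 6)/(h - 1)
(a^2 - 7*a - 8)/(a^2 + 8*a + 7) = (a - 8)/(a + 7)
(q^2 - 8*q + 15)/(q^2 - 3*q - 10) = (q - 3)/(q + 2)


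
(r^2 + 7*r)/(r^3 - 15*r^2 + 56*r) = (r + 7)/(r^2 - 15*r + 56)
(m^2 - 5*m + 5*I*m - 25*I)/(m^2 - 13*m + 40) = (m + 5*I)/(m - 8)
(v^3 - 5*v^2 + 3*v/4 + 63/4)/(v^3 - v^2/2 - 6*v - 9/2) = (v - 7/2)/(v + 1)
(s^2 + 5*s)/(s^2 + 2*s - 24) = s*(s + 5)/(s^2 + 2*s - 24)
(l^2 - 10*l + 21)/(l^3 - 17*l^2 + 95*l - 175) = (l - 3)/(l^2 - 10*l + 25)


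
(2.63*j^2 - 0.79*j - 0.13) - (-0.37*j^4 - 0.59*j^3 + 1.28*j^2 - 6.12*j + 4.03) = 0.37*j^4 + 0.59*j^3 + 1.35*j^2 + 5.33*j - 4.16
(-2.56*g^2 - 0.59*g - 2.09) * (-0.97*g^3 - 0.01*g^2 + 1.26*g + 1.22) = 2.4832*g^5 + 0.5979*g^4 - 1.1924*g^3 - 3.8457*g^2 - 3.3532*g - 2.5498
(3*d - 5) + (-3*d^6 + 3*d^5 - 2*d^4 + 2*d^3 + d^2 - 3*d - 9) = -3*d^6 + 3*d^5 - 2*d^4 + 2*d^3 + d^2 - 14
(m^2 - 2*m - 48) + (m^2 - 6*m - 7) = 2*m^2 - 8*m - 55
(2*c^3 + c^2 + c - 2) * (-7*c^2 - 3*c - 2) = -14*c^5 - 13*c^4 - 14*c^3 + 9*c^2 + 4*c + 4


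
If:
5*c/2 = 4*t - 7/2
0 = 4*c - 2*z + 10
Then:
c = z/2 - 5/2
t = 5*z/16 - 11/16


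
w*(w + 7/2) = w^2 + 7*w/2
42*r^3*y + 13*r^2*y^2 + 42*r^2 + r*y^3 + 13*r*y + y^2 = (6*r + y)*(7*r + y)*(r*y + 1)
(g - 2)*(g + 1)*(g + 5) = g^3 + 4*g^2 - 7*g - 10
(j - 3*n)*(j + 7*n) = j^2 + 4*j*n - 21*n^2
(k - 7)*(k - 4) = k^2 - 11*k + 28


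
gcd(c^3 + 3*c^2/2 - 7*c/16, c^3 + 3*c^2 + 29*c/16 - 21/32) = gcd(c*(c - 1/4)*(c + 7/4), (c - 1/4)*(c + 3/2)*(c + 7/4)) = c^2 + 3*c/2 - 7/16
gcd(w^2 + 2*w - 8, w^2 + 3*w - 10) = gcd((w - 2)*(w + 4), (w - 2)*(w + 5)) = w - 2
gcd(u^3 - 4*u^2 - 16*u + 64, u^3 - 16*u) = u^2 - 16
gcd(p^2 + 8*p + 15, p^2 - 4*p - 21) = p + 3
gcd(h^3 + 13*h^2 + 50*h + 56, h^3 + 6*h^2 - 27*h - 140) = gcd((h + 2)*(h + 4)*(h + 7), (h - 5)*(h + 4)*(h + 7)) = h^2 + 11*h + 28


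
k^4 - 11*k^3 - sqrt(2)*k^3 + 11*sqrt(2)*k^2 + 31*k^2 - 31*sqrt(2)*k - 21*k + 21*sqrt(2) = (k - 7)*(k - 3)*(k - 1)*(k - sqrt(2))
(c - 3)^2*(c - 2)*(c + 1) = c^4 - 7*c^3 + 13*c^2 + 3*c - 18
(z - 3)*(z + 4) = z^2 + z - 12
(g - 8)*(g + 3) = g^2 - 5*g - 24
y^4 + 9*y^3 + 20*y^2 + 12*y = y*(y + 1)*(y + 2)*(y + 6)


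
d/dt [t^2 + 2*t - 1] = 2*t + 2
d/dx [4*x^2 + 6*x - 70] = 8*x + 6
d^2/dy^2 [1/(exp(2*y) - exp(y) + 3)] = ((1 - 4*exp(y))*(exp(2*y) - exp(y) + 3) + 2*(2*exp(y) - 1)^2*exp(y))*exp(y)/(exp(2*y) - exp(y) + 3)^3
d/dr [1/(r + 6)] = -1/(r + 6)^2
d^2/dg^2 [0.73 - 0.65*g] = 0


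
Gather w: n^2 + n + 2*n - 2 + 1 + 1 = n^2 + 3*n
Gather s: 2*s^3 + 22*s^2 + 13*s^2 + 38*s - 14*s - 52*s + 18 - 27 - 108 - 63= 2*s^3 + 35*s^2 - 28*s - 180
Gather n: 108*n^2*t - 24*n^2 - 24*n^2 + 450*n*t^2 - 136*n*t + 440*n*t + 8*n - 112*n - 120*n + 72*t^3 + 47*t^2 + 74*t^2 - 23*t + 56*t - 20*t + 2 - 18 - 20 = n^2*(108*t - 48) + n*(450*t^2 + 304*t - 224) + 72*t^3 + 121*t^2 + 13*t - 36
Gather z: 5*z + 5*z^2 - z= 5*z^2 + 4*z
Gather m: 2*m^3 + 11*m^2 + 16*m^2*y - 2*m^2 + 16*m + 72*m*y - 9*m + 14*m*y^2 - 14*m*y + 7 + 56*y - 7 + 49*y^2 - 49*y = 2*m^3 + m^2*(16*y + 9) + m*(14*y^2 + 58*y + 7) + 49*y^2 + 7*y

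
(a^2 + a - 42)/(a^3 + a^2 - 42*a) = 1/a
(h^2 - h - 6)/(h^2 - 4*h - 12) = (h - 3)/(h - 6)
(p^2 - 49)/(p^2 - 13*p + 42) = (p + 7)/(p - 6)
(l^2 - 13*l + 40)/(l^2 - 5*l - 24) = (l - 5)/(l + 3)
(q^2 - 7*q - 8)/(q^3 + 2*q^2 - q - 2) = (q - 8)/(q^2 + q - 2)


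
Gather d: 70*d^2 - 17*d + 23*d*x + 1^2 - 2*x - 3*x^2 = 70*d^2 + d*(23*x - 17) - 3*x^2 - 2*x + 1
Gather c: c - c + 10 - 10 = 0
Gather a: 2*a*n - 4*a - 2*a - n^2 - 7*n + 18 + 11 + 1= a*(2*n - 6) - n^2 - 7*n + 30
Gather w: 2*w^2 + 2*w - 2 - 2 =2*w^2 + 2*w - 4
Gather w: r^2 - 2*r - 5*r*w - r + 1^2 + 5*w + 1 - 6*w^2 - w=r^2 - 3*r - 6*w^2 + w*(4 - 5*r) + 2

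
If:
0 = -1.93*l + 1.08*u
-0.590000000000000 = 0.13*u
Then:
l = -2.54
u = -4.54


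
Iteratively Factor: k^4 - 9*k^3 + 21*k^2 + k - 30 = (k - 3)*(k^3 - 6*k^2 + 3*k + 10) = (k - 3)*(k - 2)*(k^2 - 4*k - 5) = (k - 5)*(k - 3)*(k - 2)*(k + 1)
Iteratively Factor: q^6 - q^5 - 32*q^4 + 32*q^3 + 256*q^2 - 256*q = (q - 4)*(q^5 + 3*q^4 - 20*q^3 - 48*q^2 + 64*q) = (q - 4)*(q + 4)*(q^4 - q^3 - 16*q^2 + 16*q) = (q - 4)*(q - 1)*(q + 4)*(q^3 - 16*q) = (q - 4)^2*(q - 1)*(q + 4)*(q^2 + 4*q) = q*(q - 4)^2*(q - 1)*(q + 4)*(q + 4)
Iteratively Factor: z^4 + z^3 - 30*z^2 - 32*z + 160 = (z + 4)*(z^3 - 3*z^2 - 18*z + 40) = (z - 2)*(z + 4)*(z^2 - z - 20) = (z - 2)*(z + 4)^2*(z - 5)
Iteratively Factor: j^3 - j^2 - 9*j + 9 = (j - 1)*(j^2 - 9) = (j - 1)*(j + 3)*(j - 3)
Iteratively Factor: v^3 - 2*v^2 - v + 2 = (v - 1)*(v^2 - v - 2) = (v - 2)*(v - 1)*(v + 1)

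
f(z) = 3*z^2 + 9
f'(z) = 6*z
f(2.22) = 23.79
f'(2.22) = 13.32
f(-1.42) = 15.05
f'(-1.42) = -8.52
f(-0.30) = 9.27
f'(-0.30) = -1.80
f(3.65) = 48.97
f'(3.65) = 21.90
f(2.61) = 29.44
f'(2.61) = 15.66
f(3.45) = 44.71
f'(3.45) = 20.70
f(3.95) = 55.81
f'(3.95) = 23.70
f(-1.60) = 16.68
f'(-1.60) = -9.60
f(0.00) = 9.00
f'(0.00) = 0.00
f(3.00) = 36.00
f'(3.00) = 18.00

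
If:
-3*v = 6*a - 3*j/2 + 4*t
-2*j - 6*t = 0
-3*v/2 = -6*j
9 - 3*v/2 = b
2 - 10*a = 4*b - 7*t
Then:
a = -187/133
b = 2313/665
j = 612/665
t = -204/665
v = 2448/665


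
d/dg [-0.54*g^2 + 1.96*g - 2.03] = 1.96 - 1.08*g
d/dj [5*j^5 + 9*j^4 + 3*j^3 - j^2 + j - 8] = 25*j^4 + 36*j^3 + 9*j^2 - 2*j + 1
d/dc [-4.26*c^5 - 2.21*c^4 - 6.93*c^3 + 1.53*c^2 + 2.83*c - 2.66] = -21.3*c^4 - 8.84*c^3 - 20.79*c^2 + 3.06*c + 2.83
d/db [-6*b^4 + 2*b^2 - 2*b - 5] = -24*b^3 + 4*b - 2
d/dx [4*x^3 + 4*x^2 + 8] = 4*x*(3*x + 2)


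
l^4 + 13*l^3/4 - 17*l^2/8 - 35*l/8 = l*(l - 5/4)*(l + 1)*(l + 7/2)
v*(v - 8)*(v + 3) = v^3 - 5*v^2 - 24*v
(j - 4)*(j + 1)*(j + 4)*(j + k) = j^4 + j^3*k + j^3 + j^2*k - 16*j^2 - 16*j*k - 16*j - 16*k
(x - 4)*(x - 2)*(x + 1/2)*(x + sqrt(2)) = x^4 - 11*x^3/2 + sqrt(2)*x^3 - 11*sqrt(2)*x^2/2 + 5*x^2 + 4*x + 5*sqrt(2)*x + 4*sqrt(2)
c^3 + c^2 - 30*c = c*(c - 5)*(c + 6)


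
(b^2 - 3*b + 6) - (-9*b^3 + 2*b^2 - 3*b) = 9*b^3 - b^2 + 6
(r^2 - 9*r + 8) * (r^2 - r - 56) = r^4 - 10*r^3 - 39*r^2 + 496*r - 448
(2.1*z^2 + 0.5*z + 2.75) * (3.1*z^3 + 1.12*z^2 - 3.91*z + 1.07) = 6.51*z^5 + 3.902*z^4 + 0.874000000000001*z^3 + 3.372*z^2 - 10.2175*z + 2.9425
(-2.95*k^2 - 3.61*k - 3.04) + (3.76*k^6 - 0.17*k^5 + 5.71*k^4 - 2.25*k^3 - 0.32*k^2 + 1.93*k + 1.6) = 3.76*k^6 - 0.17*k^5 + 5.71*k^4 - 2.25*k^3 - 3.27*k^2 - 1.68*k - 1.44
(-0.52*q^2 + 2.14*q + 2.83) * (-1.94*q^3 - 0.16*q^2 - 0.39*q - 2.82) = 1.0088*q^5 - 4.0684*q^4 - 5.6298*q^3 + 0.179*q^2 - 7.1385*q - 7.9806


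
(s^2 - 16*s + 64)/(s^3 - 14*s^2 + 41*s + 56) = (s - 8)/(s^2 - 6*s - 7)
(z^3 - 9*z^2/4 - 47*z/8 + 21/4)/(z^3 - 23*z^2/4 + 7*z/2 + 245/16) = 2*(4*z^2 + 5*z - 6)/(8*z^2 - 18*z - 35)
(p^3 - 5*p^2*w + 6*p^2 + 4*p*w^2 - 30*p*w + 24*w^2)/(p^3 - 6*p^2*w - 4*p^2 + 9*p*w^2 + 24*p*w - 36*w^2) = (p^3 - 5*p^2*w + 6*p^2 + 4*p*w^2 - 30*p*w + 24*w^2)/(p^3 - 6*p^2*w - 4*p^2 + 9*p*w^2 + 24*p*w - 36*w^2)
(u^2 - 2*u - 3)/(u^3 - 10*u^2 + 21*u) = (u + 1)/(u*(u - 7))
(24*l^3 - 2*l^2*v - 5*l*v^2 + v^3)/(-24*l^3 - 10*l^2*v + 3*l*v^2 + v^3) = (-4*l + v)/(4*l + v)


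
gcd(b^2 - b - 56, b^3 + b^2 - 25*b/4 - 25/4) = 1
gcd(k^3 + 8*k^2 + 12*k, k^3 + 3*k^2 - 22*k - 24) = k + 6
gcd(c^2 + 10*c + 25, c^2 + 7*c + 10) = c + 5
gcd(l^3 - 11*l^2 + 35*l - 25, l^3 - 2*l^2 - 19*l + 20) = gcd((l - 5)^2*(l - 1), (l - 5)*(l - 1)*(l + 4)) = l^2 - 6*l + 5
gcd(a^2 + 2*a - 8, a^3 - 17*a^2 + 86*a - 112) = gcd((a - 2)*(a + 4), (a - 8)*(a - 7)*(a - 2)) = a - 2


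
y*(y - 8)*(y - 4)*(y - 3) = y^4 - 15*y^3 + 68*y^2 - 96*y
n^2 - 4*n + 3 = (n - 3)*(n - 1)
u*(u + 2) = u^2 + 2*u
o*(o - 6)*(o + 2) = o^3 - 4*o^2 - 12*o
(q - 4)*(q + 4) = q^2 - 16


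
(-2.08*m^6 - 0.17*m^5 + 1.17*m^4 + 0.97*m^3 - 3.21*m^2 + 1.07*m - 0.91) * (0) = 0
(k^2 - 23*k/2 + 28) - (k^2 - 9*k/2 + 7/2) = 49/2 - 7*k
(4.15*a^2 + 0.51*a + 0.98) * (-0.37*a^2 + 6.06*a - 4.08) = -1.5355*a^4 + 24.9603*a^3 - 14.204*a^2 + 3.858*a - 3.9984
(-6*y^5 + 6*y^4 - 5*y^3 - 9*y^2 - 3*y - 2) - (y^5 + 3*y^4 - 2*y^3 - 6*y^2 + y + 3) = -7*y^5 + 3*y^4 - 3*y^3 - 3*y^2 - 4*y - 5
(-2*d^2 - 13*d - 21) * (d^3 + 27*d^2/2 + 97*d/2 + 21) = -2*d^5 - 40*d^4 - 587*d^3/2 - 956*d^2 - 2583*d/2 - 441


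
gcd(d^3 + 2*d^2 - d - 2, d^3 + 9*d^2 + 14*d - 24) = d - 1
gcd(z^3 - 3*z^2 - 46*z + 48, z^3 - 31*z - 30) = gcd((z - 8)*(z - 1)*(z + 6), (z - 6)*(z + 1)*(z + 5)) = 1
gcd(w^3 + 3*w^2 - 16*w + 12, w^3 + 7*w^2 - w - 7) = w - 1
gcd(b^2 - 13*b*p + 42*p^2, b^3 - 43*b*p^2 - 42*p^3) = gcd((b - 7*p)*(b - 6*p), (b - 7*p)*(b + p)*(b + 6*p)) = -b + 7*p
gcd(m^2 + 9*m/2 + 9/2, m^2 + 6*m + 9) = m + 3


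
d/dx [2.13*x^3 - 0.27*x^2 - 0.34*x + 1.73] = 6.39*x^2 - 0.54*x - 0.34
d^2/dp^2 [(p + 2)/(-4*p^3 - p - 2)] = 2*(-(p + 2)*(12*p^2 + 1)^2 + (12*p^2 + 12*p*(p + 2) + 1)*(4*p^3 + p + 2))/(4*p^3 + p + 2)^3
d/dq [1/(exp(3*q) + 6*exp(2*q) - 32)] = 3*(-exp(q) - 4)*exp(2*q)/(exp(3*q) + 6*exp(2*q) - 32)^2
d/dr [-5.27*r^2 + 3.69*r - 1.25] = 3.69 - 10.54*r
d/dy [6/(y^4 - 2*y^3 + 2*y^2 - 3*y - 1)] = 6*(-4*y^3 + 6*y^2 - 4*y + 3)/(-y^4 + 2*y^3 - 2*y^2 + 3*y + 1)^2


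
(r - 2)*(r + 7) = r^2 + 5*r - 14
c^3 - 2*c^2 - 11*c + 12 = (c - 4)*(c - 1)*(c + 3)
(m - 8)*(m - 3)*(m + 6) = m^3 - 5*m^2 - 42*m + 144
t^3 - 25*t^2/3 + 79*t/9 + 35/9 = (t - 7)*(t - 5/3)*(t + 1/3)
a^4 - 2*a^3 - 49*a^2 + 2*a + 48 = (a - 8)*(a - 1)*(a + 1)*(a + 6)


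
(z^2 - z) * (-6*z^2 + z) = -6*z^4 + 7*z^3 - z^2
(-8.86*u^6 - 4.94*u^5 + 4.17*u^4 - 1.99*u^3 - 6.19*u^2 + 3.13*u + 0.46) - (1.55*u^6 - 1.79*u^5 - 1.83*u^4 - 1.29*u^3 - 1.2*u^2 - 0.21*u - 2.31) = -10.41*u^6 - 3.15*u^5 + 6.0*u^4 - 0.7*u^3 - 4.99*u^2 + 3.34*u + 2.77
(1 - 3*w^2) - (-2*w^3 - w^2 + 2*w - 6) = 2*w^3 - 2*w^2 - 2*w + 7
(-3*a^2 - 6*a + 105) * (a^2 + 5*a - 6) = -3*a^4 - 21*a^3 + 93*a^2 + 561*a - 630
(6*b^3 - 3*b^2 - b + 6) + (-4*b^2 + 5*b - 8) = 6*b^3 - 7*b^2 + 4*b - 2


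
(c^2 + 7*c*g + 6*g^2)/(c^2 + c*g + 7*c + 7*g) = (c + 6*g)/(c + 7)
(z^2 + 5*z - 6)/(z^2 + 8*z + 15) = (z^2 + 5*z - 6)/(z^2 + 8*z + 15)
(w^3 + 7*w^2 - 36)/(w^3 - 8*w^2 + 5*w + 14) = (w^2 + 9*w + 18)/(w^2 - 6*w - 7)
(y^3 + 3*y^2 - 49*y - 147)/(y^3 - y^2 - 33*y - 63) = (y + 7)/(y + 3)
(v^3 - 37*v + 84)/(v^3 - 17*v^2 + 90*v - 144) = (v^2 + 3*v - 28)/(v^2 - 14*v + 48)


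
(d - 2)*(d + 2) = d^2 - 4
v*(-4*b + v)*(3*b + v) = -12*b^2*v - b*v^2 + v^3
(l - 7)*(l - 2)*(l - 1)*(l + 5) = l^4 - 5*l^3 - 27*l^2 + 101*l - 70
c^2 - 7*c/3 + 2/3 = (c - 2)*(c - 1/3)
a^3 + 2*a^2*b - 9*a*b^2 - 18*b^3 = (a - 3*b)*(a + 2*b)*(a + 3*b)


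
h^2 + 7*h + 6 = (h + 1)*(h + 6)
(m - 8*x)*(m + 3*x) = m^2 - 5*m*x - 24*x^2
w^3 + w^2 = w^2*(w + 1)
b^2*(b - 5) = b^3 - 5*b^2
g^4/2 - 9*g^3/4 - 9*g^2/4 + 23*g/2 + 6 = (g/2 + 1)*(g - 4)*(g - 3)*(g + 1/2)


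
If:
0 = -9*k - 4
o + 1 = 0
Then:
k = -4/9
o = -1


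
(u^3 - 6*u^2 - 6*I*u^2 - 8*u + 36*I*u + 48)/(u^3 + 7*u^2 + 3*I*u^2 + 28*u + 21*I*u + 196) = (u^2 - 2*u*(3 + I) + 12*I)/(u^2 + 7*u*(1 + I) + 49*I)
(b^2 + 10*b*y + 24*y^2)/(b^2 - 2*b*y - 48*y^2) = (-b - 4*y)/(-b + 8*y)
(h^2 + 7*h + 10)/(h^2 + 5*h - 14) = (h^2 + 7*h + 10)/(h^2 + 5*h - 14)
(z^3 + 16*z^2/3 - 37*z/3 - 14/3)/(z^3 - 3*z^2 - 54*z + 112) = (z + 1/3)/(z - 8)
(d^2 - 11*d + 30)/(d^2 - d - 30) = (d - 5)/(d + 5)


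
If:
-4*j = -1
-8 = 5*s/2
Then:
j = 1/4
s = -16/5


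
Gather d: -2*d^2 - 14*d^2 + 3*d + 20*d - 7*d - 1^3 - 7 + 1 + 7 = -16*d^2 + 16*d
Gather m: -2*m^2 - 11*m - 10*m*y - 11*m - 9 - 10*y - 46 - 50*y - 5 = -2*m^2 + m*(-10*y - 22) - 60*y - 60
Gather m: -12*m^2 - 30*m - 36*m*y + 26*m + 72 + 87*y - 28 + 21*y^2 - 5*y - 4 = -12*m^2 + m*(-36*y - 4) + 21*y^2 + 82*y + 40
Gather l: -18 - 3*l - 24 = -3*l - 42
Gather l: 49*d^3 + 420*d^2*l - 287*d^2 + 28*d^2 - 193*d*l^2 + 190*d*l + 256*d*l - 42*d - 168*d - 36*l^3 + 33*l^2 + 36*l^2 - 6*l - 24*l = 49*d^3 - 259*d^2 - 210*d - 36*l^3 + l^2*(69 - 193*d) + l*(420*d^2 + 446*d - 30)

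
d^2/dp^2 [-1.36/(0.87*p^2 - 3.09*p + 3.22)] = (2.058768*p^2 - 7.312176*p - 1.36*(1.74*p - 3.09)*(3.48*p - 6.18) + 7.619808)/(0.87*p^2 - 3.09*p + 3.22)^3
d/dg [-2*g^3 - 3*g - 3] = -6*g^2 - 3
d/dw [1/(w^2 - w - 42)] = (1 - 2*w)/(-w^2 + w + 42)^2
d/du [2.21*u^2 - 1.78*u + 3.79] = 4.42*u - 1.78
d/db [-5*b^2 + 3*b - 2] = 3 - 10*b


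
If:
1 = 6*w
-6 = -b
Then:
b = 6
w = 1/6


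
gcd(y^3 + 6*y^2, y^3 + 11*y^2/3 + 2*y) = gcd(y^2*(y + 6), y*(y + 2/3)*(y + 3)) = y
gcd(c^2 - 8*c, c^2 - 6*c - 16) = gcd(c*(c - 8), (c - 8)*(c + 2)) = c - 8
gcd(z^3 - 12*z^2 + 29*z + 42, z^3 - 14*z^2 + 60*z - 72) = z - 6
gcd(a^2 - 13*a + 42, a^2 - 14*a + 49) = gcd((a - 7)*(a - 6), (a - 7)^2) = a - 7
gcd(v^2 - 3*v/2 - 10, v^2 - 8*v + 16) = v - 4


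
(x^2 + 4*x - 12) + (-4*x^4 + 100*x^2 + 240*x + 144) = -4*x^4 + 101*x^2 + 244*x + 132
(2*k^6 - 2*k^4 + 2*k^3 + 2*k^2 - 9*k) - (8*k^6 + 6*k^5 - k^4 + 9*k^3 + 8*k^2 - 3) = -6*k^6 - 6*k^5 - k^4 - 7*k^3 - 6*k^2 - 9*k + 3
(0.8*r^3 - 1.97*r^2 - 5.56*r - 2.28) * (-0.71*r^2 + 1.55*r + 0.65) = -0.568*r^5 + 2.6387*r^4 + 1.4141*r^3 - 8.2797*r^2 - 7.148*r - 1.482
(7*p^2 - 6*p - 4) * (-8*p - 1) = -56*p^3 + 41*p^2 + 38*p + 4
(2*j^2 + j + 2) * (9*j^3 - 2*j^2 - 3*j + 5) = 18*j^5 + 5*j^4 + 10*j^3 + 3*j^2 - j + 10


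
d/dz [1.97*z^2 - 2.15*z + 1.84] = 3.94*z - 2.15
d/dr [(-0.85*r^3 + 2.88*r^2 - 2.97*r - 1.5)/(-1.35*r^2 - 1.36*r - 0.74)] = (1.1475*r^4 + 2.312*r^3 - 6.0393*r^2 - 8.3124*r + 0.1578)/(1.8225*r^4 + 3.672*r^3 + 3.8476*r^2 + 2.0128*r + 0.5476)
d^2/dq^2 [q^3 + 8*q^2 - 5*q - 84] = 6*q + 16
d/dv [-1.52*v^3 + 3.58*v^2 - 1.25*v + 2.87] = -4.56*v^2 + 7.16*v - 1.25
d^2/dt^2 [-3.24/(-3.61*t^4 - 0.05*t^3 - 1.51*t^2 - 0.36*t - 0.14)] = (-(140.3568*t^2 + 0.972*t + 9.7848)*(3.61*t^4 + 0.05*t^3 + 1.51*t^2 + 0.36*t + 0.14) + 3.24*(14.44*t^3 + 0.15*t^2 + 3.02*t + 0.36)*(28.88*t^3 + 0.3*t^2 + 6.04*t + 0.72))/(3.61*t^4 + 0.05*t^3 + 1.51*t^2 + 0.36*t + 0.14)^3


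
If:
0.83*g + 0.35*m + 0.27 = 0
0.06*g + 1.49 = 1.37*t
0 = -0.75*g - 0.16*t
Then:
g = -0.23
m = -0.23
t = 1.08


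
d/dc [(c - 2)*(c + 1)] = 2*c - 1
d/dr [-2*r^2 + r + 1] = 1 - 4*r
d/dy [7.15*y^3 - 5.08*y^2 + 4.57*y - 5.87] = 21.45*y^2 - 10.16*y + 4.57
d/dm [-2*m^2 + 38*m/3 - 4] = 38/3 - 4*m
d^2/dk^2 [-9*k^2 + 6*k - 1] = -18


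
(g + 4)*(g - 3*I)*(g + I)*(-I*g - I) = -I*g^4 - 2*g^3 - 5*I*g^3 - 10*g^2 - 7*I*g^2 - 8*g - 15*I*g - 12*I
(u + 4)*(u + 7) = u^2 + 11*u + 28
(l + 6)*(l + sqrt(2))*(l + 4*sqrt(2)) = l^3 + 6*l^2 + 5*sqrt(2)*l^2 + 8*l + 30*sqrt(2)*l + 48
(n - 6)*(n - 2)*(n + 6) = n^3 - 2*n^2 - 36*n + 72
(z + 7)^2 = z^2 + 14*z + 49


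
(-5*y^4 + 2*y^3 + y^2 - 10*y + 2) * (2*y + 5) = -10*y^5 - 21*y^4 + 12*y^3 - 15*y^2 - 46*y + 10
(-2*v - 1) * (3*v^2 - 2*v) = -6*v^3 + v^2 + 2*v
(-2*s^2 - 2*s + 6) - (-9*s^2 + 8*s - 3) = 7*s^2 - 10*s + 9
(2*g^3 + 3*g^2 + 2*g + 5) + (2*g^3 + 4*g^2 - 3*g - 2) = 4*g^3 + 7*g^2 - g + 3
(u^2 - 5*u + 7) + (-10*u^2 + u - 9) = -9*u^2 - 4*u - 2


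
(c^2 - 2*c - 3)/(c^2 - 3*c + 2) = (c^2 - 2*c - 3)/(c^2 - 3*c + 2)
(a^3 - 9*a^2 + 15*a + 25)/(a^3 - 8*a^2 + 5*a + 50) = (a + 1)/(a + 2)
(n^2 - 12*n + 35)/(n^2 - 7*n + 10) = (n - 7)/(n - 2)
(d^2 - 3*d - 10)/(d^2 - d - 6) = (d - 5)/(d - 3)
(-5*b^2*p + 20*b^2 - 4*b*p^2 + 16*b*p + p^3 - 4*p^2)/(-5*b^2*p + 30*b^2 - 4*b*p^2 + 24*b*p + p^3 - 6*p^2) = (p - 4)/(p - 6)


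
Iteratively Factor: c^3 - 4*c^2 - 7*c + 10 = (c - 5)*(c^2 + c - 2) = (c - 5)*(c - 1)*(c + 2)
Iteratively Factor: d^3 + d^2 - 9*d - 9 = (d + 3)*(d^2 - 2*d - 3) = (d - 3)*(d + 3)*(d + 1)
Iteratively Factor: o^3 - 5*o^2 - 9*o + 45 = (o + 3)*(o^2 - 8*o + 15) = (o - 5)*(o + 3)*(o - 3)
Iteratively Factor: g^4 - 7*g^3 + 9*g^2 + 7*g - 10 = (g + 1)*(g^3 - 8*g^2 + 17*g - 10) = (g - 5)*(g + 1)*(g^2 - 3*g + 2) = (g - 5)*(g - 1)*(g + 1)*(g - 2)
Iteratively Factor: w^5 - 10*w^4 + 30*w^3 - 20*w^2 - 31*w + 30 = (w - 5)*(w^4 - 5*w^3 + 5*w^2 + 5*w - 6) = (w - 5)*(w - 2)*(w^3 - 3*w^2 - w + 3) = (w - 5)*(w - 3)*(w - 2)*(w^2 - 1) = (w - 5)*(w - 3)*(w - 2)*(w + 1)*(w - 1)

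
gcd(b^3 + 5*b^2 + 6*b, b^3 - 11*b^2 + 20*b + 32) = 1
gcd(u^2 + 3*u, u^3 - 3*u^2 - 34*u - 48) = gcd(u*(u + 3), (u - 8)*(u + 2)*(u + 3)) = u + 3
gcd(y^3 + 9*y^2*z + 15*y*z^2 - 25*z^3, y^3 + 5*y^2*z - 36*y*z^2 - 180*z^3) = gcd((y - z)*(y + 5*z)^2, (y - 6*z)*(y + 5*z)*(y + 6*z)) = y + 5*z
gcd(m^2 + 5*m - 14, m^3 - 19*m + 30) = m - 2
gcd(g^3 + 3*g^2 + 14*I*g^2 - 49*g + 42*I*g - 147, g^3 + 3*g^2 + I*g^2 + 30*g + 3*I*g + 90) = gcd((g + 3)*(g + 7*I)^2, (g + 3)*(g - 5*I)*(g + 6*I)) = g + 3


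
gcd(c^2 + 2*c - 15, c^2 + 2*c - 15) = c^2 + 2*c - 15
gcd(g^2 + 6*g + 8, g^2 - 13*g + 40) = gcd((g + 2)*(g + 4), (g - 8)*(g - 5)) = 1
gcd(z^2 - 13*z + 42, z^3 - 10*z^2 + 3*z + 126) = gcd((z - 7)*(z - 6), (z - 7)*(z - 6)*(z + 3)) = z^2 - 13*z + 42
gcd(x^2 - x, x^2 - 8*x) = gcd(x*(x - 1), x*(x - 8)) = x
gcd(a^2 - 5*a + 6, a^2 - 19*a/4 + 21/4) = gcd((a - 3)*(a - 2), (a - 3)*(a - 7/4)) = a - 3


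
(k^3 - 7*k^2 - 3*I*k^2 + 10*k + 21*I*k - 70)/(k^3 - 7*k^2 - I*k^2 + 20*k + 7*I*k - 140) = (k + 2*I)/(k + 4*I)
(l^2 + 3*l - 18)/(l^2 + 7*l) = (l^2 + 3*l - 18)/(l*(l + 7))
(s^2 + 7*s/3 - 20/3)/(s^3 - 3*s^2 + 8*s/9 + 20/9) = 3*(s + 4)/(3*s^2 - 4*s - 4)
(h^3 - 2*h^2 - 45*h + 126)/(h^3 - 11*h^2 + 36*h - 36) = (h + 7)/(h - 2)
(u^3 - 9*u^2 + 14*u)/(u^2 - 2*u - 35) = u*(u - 2)/(u + 5)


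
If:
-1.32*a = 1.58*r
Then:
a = -1.1969696969697*r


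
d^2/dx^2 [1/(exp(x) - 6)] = (exp(x) + 6)*exp(x)/(exp(x) - 6)^3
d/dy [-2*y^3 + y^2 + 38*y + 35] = -6*y^2 + 2*y + 38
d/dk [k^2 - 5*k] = 2*k - 5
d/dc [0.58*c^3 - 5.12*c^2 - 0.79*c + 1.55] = 1.74*c^2 - 10.24*c - 0.79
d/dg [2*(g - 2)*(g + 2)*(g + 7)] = 6*g^2 + 28*g - 8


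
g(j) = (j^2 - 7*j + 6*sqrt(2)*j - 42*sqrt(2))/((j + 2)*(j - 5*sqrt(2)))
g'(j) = (2*j - 7 + 6*sqrt(2))/((j + 2)*(j - 5*sqrt(2))) - (j^2 - 7*j + 6*sqrt(2)*j - 42*sqrt(2))/((j + 2)*(j - 5*sqrt(2))^2) - (j^2 - 7*j + 6*sqrt(2)*j - 42*sqrt(2))/((j + 2)^2*(j - 5*sqrt(2))) = (-11*sqrt(2)*j^2 + 9*j^2 + 64*sqrt(2)*j - 540 + 154*sqrt(2))/(j^4 - 10*sqrt(2)*j^3 + 4*j^3 - 40*sqrt(2)*j^2 + 54*j^2 - 40*sqrt(2)*j + 200*j + 200)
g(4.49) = 1.94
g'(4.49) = -0.17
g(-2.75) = -7.59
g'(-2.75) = -11.44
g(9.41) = 1.62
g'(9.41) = -0.07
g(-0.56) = 5.45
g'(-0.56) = -3.11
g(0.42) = 3.64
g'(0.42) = -1.10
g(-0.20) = 4.56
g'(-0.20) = -1.99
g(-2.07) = -90.93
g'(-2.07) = -1313.16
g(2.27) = 2.48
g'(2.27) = -0.36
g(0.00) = 4.20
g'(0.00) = -1.61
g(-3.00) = -5.45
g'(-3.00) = -6.44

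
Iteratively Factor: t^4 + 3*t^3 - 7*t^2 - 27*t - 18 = (t - 3)*(t^3 + 6*t^2 + 11*t + 6) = (t - 3)*(t + 2)*(t^2 + 4*t + 3) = (t - 3)*(t + 1)*(t + 2)*(t + 3)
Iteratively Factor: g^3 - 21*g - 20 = (g + 4)*(g^2 - 4*g - 5) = (g - 5)*(g + 4)*(g + 1)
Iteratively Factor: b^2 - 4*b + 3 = (b - 3)*(b - 1)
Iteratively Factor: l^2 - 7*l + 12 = (l - 4)*(l - 3)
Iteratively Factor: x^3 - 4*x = (x)*(x^2 - 4) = x*(x - 2)*(x + 2)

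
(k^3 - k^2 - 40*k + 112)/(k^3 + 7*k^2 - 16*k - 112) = (k - 4)/(k + 4)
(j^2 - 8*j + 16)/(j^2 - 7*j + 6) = (j^2 - 8*j + 16)/(j^2 - 7*j + 6)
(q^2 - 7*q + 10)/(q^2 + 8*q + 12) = (q^2 - 7*q + 10)/(q^2 + 8*q + 12)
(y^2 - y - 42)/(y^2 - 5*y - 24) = (-y^2 + y + 42)/(-y^2 + 5*y + 24)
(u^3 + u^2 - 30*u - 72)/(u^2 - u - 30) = (u^2 + 7*u + 12)/(u + 5)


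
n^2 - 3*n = n*(n - 3)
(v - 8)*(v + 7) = v^2 - v - 56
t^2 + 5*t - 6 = (t - 1)*(t + 6)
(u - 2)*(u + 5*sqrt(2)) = u^2 - 2*u + 5*sqrt(2)*u - 10*sqrt(2)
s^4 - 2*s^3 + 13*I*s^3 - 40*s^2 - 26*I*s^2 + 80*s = s*(s - 2)*(s + 5*I)*(s + 8*I)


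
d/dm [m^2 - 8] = 2*m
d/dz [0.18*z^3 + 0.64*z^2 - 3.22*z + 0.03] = 0.54*z^2 + 1.28*z - 3.22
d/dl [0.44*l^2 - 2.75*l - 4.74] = 0.88*l - 2.75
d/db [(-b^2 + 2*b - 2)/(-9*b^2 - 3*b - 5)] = (21*b^2 - 26*b - 16)/(81*b^4 + 54*b^3 + 99*b^2 + 30*b + 25)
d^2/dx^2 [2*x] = 0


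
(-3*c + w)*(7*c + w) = -21*c^2 + 4*c*w + w^2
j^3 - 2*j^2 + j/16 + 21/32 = (j - 7/4)*(j - 3/4)*(j + 1/2)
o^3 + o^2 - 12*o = o*(o - 3)*(o + 4)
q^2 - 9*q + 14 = (q - 7)*(q - 2)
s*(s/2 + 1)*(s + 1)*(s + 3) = s^4/2 + 3*s^3 + 11*s^2/2 + 3*s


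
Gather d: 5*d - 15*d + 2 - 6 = -10*d - 4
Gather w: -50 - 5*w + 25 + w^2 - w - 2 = w^2 - 6*w - 27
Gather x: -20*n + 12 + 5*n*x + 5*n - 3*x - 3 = -15*n + x*(5*n - 3) + 9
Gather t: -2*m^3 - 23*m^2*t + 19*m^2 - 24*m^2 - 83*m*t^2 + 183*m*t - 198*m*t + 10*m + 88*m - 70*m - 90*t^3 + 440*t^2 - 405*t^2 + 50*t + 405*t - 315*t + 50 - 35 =-2*m^3 - 5*m^2 + 28*m - 90*t^3 + t^2*(35 - 83*m) + t*(-23*m^2 - 15*m + 140) + 15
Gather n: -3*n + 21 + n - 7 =14 - 2*n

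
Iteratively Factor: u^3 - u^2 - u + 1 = (u + 1)*(u^2 - 2*u + 1) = (u - 1)*(u + 1)*(u - 1)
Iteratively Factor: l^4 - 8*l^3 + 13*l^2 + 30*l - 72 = (l + 2)*(l^3 - 10*l^2 + 33*l - 36) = (l - 3)*(l + 2)*(l^2 - 7*l + 12) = (l - 4)*(l - 3)*(l + 2)*(l - 3)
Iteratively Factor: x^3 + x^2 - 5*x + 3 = (x + 3)*(x^2 - 2*x + 1) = (x - 1)*(x + 3)*(x - 1)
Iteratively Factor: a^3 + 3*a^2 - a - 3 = (a + 1)*(a^2 + 2*a - 3) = (a + 1)*(a + 3)*(a - 1)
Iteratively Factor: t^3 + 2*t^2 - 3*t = (t + 3)*(t^2 - t) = t*(t + 3)*(t - 1)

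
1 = 1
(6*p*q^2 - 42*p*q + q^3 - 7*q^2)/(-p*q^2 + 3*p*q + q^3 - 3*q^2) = (-6*p*q + 42*p - q^2 + 7*q)/(p*q - 3*p - q^2 + 3*q)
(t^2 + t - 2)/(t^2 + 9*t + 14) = (t - 1)/(t + 7)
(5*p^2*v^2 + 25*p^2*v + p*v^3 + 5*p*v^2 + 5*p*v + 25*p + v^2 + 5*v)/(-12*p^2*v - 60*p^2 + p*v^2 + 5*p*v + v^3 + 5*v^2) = (-5*p^2*v - p*v^2 - 5*p - v)/(12*p^2 - p*v - v^2)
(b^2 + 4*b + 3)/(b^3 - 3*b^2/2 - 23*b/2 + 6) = 2*(b + 1)/(2*b^2 - 9*b + 4)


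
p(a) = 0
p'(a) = 0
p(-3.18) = 0.00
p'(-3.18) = 0.00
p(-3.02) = 0.00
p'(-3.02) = 0.00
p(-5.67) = 0.00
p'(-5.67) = 0.00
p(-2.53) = 0.00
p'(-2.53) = 0.00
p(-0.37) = 0.00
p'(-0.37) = 0.00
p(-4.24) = 0.00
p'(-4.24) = 0.00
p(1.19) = 0.00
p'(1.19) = 0.00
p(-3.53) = 0.00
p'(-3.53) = 0.00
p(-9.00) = 0.00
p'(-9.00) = 0.00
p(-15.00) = 0.00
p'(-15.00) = 0.00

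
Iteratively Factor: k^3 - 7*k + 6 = (k + 3)*(k^2 - 3*k + 2) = (k - 1)*(k + 3)*(k - 2)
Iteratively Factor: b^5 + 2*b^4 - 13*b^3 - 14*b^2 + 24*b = (b + 2)*(b^4 - 13*b^2 + 12*b) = (b - 3)*(b + 2)*(b^3 + 3*b^2 - 4*b) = (b - 3)*(b - 1)*(b + 2)*(b^2 + 4*b) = (b - 3)*(b - 1)*(b + 2)*(b + 4)*(b)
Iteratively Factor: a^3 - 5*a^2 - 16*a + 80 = (a - 5)*(a^2 - 16) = (a - 5)*(a + 4)*(a - 4)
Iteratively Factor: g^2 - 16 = (g + 4)*(g - 4)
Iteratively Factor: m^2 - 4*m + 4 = (m - 2)*(m - 2)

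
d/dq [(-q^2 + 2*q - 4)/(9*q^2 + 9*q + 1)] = (-27*q^2 + 70*q + 38)/(81*q^4 + 162*q^3 + 99*q^2 + 18*q + 1)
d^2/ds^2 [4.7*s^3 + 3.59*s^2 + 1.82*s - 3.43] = 28.2*s + 7.18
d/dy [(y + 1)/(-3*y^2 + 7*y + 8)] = (3*y^2 + 6*y + 1)/(9*y^4 - 42*y^3 + y^2 + 112*y + 64)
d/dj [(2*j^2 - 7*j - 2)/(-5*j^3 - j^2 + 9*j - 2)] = (10*j^4 - 70*j^3 - 19*j^2 - 12*j + 32)/(25*j^6 + 10*j^5 - 89*j^4 + 2*j^3 + 85*j^2 - 36*j + 4)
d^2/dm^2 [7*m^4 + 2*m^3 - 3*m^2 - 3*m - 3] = 84*m^2 + 12*m - 6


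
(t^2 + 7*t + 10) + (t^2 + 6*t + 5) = 2*t^2 + 13*t + 15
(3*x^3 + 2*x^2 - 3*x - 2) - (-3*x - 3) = 3*x^3 + 2*x^2 + 1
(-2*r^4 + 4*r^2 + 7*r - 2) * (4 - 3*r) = 6*r^5 - 8*r^4 - 12*r^3 - 5*r^2 + 34*r - 8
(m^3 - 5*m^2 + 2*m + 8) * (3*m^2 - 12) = 3*m^5 - 15*m^4 - 6*m^3 + 84*m^2 - 24*m - 96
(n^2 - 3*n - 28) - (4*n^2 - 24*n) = -3*n^2 + 21*n - 28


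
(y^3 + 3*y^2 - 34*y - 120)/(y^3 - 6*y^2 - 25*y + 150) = (y + 4)/(y - 5)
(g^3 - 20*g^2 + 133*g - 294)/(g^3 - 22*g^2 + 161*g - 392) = (g - 6)/(g - 8)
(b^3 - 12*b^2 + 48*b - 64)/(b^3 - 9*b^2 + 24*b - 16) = (b - 4)/(b - 1)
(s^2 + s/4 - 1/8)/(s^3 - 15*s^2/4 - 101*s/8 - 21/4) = (4*s - 1)/(4*s^2 - 17*s - 42)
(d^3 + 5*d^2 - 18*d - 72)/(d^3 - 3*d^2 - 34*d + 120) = (d + 3)/(d - 5)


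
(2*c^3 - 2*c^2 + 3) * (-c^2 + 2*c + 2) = -2*c^5 + 6*c^4 - 7*c^2 + 6*c + 6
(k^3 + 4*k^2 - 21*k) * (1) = k^3 + 4*k^2 - 21*k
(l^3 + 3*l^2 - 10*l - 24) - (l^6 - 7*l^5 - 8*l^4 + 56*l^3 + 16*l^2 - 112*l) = -l^6 + 7*l^5 + 8*l^4 - 55*l^3 - 13*l^2 + 102*l - 24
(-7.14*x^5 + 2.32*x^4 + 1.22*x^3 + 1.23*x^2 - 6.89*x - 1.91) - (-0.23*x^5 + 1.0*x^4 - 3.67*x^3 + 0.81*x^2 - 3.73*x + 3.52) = -6.91*x^5 + 1.32*x^4 + 4.89*x^3 + 0.42*x^2 - 3.16*x - 5.43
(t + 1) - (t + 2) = -1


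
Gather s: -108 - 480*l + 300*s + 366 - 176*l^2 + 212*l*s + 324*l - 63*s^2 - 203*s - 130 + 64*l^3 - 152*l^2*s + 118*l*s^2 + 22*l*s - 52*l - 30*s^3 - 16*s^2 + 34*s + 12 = 64*l^3 - 176*l^2 - 208*l - 30*s^3 + s^2*(118*l - 79) + s*(-152*l^2 + 234*l + 131) + 140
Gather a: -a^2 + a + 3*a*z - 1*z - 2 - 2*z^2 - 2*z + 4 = -a^2 + a*(3*z + 1) - 2*z^2 - 3*z + 2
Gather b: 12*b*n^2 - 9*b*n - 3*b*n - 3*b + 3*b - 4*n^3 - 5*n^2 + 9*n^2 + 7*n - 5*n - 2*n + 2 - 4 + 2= b*(12*n^2 - 12*n) - 4*n^3 + 4*n^2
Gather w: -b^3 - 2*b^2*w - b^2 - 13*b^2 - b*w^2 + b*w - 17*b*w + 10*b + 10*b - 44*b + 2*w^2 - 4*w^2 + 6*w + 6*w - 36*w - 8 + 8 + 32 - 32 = -b^3 - 14*b^2 - 24*b + w^2*(-b - 2) + w*(-2*b^2 - 16*b - 24)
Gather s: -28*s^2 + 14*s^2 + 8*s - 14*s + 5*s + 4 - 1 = -14*s^2 - s + 3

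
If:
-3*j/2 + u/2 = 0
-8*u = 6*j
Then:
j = 0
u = 0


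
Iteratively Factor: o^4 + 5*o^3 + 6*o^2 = (o)*(o^3 + 5*o^2 + 6*o) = o*(o + 3)*(o^2 + 2*o) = o*(o + 2)*(o + 3)*(o)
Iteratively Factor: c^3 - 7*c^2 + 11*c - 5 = (c - 1)*(c^2 - 6*c + 5) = (c - 5)*(c - 1)*(c - 1)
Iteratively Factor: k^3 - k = (k + 1)*(k^2 - k) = k*(k + 1)*(k - 1)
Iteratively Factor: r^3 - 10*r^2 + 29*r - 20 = (r - 4)*(r^2 - 6*r + 5) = (r - 5)*(r - 4)*(r - 1)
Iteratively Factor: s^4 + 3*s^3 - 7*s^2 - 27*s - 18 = (s + 3)*(s^3 - 7*s - 6) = (s + 1)*(s + 3)*(s^2 - s - 6) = (s + 1)*(s + 2)*(s + 3)*(s - 3)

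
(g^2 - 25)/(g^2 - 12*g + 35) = (g + 5)/(g - 7)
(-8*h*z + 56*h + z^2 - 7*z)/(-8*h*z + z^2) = (z - 7)/z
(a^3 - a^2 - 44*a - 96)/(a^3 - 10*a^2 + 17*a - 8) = (a^2 + 7*a + 12)/(a^2 - 2*a + 1)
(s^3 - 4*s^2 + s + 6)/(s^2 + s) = s - 5 + 6/s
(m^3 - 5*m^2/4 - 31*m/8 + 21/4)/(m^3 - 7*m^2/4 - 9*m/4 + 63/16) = 2*(m + 2)/(2*m + 3)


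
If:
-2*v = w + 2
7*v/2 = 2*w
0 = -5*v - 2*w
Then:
No Solution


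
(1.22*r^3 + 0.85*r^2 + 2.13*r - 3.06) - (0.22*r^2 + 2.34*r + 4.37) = 1.22*r^3 + 0.63*r^2 - 0.21*r - 7.43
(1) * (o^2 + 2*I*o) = o^2 + 2*I*o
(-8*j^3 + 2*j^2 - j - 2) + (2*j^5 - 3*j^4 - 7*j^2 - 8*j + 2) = 2*j^5 - 3*j^4 - 8*j^3 - 5*j^2 - 9*j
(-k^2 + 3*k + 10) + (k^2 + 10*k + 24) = 13*k + 34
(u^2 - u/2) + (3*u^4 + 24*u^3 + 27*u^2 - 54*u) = 3*u^4 + 24*u^3 + 28*u^2 - 109*u/2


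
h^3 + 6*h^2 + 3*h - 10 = (h - 1)*(h + 2)*(h + 5)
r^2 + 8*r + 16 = (r + 4)^2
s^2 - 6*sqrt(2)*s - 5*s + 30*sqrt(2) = (s - 5)*(s - 6*sqrt(2))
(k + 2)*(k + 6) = k^2 + 8*k + 12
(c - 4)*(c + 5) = c^2 + c - 20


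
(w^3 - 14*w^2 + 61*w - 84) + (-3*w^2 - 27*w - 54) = w^3 - 17*w^2 + 34*w - 138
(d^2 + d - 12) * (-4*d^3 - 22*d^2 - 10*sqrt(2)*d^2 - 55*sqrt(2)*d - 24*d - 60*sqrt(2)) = -4*d^5 - 26*d^4 - 10*sqrt(2)*d^4 - 65*sqrt(2)*d^3 + 2*d^3 + 5*sqrt(2)*d^2 + 240*d^2 + 288*d + 600*sqrt(2)*d + 720*sqrt(2)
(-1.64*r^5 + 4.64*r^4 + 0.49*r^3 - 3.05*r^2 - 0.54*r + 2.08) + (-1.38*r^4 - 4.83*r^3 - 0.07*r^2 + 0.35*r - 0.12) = -1.64*r^5 + 3.26*r^4 - 4.34*r^3 - 3.12*r^2 - 0.19*r + 1.96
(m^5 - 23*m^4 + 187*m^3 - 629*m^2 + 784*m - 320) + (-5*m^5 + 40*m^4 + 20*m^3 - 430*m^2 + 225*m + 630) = -4*m^5 + 17*m^4 + 207*m^3 - 1059*m^2 + 1009*m + 310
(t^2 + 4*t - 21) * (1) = t^2 + 4*t - 21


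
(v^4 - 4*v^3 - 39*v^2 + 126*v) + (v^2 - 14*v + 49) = v^4 - 4*v^3 - 38*v^2 + 112*v + 49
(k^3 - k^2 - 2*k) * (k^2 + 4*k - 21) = k^5 + 3*k^4 - 27*k^3 + 13*k^2 + 42*k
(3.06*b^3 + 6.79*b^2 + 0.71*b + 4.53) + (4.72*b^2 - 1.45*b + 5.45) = 3.06*b^3 + 11.51*b^2 - 0.74*b + 9.98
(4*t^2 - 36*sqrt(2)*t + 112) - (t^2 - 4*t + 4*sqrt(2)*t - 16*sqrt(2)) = 3*t^2 - 40*sqrt(2)*t + 4*t + 16*sqrt(2) + 112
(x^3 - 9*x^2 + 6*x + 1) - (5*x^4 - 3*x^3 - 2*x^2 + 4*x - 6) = -5*x^4 + 4*x^3 - 7*x^2 + 2*x + 7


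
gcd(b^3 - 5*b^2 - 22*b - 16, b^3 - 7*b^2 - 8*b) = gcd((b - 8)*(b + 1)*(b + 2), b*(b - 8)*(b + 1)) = b^2 - 7*b - 8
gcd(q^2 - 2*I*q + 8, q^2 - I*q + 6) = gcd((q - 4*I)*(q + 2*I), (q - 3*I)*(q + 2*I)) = q + 2*I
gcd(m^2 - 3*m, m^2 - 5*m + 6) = m - 3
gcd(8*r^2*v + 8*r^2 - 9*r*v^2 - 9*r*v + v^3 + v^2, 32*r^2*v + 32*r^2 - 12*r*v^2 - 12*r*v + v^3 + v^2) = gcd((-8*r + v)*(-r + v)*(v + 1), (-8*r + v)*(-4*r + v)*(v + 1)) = 8*r*v + 8*r - v^2 - v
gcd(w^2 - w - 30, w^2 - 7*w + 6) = w - 6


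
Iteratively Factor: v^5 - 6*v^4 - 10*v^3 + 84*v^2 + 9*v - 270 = (v + 2)*(v^4 - 8*v^3 + 6*v^2 + 72*v - 135) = (v - 3)*(v + 2)*(v^3 - 5*v^2 - 9*v + 45) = (v - 3)*(v + 2)*(v + 3)*(v^2 - 8*v + 15) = (v - 5)*(v - 3)*(v + 2)*(v + 3)*(v - 3)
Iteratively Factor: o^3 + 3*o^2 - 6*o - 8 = (o - 2)*(o^2 + 5*o + 4) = (o - 2)*(o + 1)*(o + 4)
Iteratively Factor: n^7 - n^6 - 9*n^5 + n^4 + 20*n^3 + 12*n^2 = (n + 2)*(n^6 - 3*n^5 - 3*n^4 + 7*n^3 + 6*n^2) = (n - 2)*(n + 2)*(n^5 - n^4 - 5*n^3 - 3*n^2) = (n - 2)*(n + 1)*(n + 2)*(n^4 - 2*n^3 - 3*n^2) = (n - 2)*(n + 1)^2*(n + 2)*(n^3 - 3*n^2) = n*(n - 2)*(n + 1)^2*(n + 2)*(n^2 - 3*n) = n^2*(n - 2)*(n + 1)^2*(n + 2)*(n - 3)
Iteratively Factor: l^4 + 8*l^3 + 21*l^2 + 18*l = (l + 2)*(l^3 + 6*l^2 + 9*l) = (l + 2)*(l + 3)*(l^2 + 3*l) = l*(l + 2)*(l + 3)*(l + 3)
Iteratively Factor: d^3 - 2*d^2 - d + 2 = (d - 1)*(d^2 - d - 2) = (d - 2)*(d - 1)*(d + 1)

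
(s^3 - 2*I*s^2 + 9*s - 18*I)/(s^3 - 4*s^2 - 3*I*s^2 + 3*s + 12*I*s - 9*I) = (s^2 + I*s + 6)/(s^2 - 4*s + 3)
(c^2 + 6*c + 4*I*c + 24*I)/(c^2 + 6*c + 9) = (c^2 + c*(6 + 4*I) + 24*I)/(c^2 + 6*c + 9)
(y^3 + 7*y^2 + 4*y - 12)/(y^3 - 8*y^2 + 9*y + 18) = (y^3 + 7*y^2 + 4*y - 12)/(y^3 - 8*y^2 + 9*y + 18)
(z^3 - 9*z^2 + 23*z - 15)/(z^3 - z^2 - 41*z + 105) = (z - 1)/(z + 7)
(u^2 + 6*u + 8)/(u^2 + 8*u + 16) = (u + 2)/(u + 4)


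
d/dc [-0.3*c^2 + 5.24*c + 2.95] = 5.24 - 0.6*c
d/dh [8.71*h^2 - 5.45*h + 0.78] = 17.42*h - 5.45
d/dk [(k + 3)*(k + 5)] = 2*k + 8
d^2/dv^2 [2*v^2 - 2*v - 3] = 4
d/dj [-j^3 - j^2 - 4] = j*(-3*j - 2)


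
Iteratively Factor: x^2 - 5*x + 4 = (x - 4)*(x - 1)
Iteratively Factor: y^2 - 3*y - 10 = (y + 2)*(y - 5)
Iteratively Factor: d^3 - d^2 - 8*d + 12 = (d - 2)*(d^2 + d - 6) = (d - 2)^2*(d + 3)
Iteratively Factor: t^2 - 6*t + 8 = (t - 4)*(t - 2)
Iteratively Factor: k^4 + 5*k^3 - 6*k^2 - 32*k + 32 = (k + 4)*(k^3 + k^2 - 10*k + 8) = (k + 4)^2*(k^2 - 3*k + 2) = (k - 1)*(k + 4)^2*(k - 2)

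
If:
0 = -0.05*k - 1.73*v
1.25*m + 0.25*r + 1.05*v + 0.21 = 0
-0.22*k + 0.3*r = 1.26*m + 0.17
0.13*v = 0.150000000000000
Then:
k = -39.92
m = 2.50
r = -18.20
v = 1.15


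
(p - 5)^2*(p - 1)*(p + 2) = p^4 - 9*p^3 + 13*p^2 + 45*p - 50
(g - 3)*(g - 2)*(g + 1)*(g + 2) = g^4 - 2*g^3 - 7*g^2 + 8*g + 12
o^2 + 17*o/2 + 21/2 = (o + 3/2)*(o + 7)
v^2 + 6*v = v*(v + 6)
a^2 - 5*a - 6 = (a - 6)*(a + 1)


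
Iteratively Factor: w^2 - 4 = (w + 2)*(w - 2)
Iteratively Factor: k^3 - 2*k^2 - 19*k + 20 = (k - 1)*(k^2 - k - 20) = (k - 1)*(k + 4)*(k - 5)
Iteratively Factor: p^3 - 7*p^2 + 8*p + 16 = (p - 4)*(p^2 - 3*p - 4) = (p - 4)*(p + 1)*(p - 4)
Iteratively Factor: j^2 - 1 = (j - 1)*(j + 1)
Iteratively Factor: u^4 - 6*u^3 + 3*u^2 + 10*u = (u - 5)*(u^3 - u^2 - 2*u) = u*(u - 5)*(u^2 - u - 2) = u*(u - 5)*(u + 1)*(u - 2)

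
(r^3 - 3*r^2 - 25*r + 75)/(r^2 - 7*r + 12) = (r^2 - 25)/(r - 4)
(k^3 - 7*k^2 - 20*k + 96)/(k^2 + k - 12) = k - 8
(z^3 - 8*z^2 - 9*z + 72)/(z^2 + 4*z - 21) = (z^2 - 5*z - 24)/(z + 7)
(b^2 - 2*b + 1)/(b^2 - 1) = (b - 1)/(b + 1)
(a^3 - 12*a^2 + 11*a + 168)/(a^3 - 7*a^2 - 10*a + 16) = (a^2 - 4*a - 21)/(a^2 + a - 2)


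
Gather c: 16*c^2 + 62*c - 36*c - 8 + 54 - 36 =16*c^2 + 26*c + 10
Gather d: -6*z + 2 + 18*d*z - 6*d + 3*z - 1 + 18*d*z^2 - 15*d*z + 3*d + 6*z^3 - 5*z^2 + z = d*(18*z^2 + 3*z - 3) + 6*z^3 - 5*z^2 - 2*z + 1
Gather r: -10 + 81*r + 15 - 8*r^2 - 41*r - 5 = -8*r^2 + 40*r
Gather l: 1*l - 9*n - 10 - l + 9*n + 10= 0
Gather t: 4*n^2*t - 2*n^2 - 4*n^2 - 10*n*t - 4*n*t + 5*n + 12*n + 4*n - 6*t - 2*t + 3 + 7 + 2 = -6*n^2 + 21*n + t*(4*n^2 - 14*n - 8) + 12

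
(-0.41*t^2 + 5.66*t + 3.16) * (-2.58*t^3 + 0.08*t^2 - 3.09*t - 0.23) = 1.0578*t^5 - 14.6356*t^4 - 6.4331*t^3 - 17.1423*t^2 - 11.0662*t - 0.7268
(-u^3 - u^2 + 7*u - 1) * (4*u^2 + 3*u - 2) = -4*u^5 - 7*u^4 + 27*u^3 + 19*u^2 - 17*u + 2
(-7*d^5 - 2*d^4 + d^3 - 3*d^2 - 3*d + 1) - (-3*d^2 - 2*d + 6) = -7*d^5 - 2*d^4 + d^3 - d - 5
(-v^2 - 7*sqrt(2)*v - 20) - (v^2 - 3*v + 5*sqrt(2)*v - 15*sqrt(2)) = -2*v^2 - 12*sqrt(2)*v + 3*v - 20 + 15*sqrt(2)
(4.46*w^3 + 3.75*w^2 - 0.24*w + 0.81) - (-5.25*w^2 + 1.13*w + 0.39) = 4.46*w^3 + 9.0*w^2 - 1.37*w + 0.42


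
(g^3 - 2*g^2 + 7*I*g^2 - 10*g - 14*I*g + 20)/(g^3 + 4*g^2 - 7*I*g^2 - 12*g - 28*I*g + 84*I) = (g^2 + 7*I*g - 10)/(g^2 + g*(6 - 7*I) - 42*I)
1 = 1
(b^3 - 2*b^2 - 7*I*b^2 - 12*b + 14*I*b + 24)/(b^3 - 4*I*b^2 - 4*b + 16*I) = (b - 3*I)/(b + 2)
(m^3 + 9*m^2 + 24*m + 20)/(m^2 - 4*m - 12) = (m^2 + 7*m + 10)/(m - 6)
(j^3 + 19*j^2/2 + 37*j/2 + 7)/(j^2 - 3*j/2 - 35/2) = (2*j^3 + 19*j^2 + 37*j + 14)/(2*j^2 - 3*j - 35)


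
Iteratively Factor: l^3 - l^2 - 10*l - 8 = (l + 2)*(l^2 - 3*l - 4) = (l + 1)*(l + 2)*(l - 4)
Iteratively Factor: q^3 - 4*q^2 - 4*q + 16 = (q - 4)*(q^2 - 4) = (q - 4)*(q + 2)*(q - 2)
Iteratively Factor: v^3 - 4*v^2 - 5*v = (v - 5)*(v^2 + v) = v*(v - 5)*(v + 1)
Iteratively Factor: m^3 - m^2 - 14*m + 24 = (m + 4)*(m^2 - 5*m + 6) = (m - 3)*(m + 4)*(m - 2)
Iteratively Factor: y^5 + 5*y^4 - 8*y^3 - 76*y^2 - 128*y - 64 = (y + 1)*(y^4 + 4*y^3 - 12*y^2 - 64*y - 64) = (y + 1)*(y + 2)*(y^3 + 2*y^2 - 16*y - 32) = (y + 1)*(y + 2)*(y + 4)*(y^2 - 2*y - 8) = (y - 4)*(y + 1)*(y + 2)*(y + 4)*(y + 2)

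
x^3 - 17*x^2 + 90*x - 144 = (x - 8)*(x - 6)*(x - 3)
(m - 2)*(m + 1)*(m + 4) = m^3 + 3*m^2 - 6*m - 8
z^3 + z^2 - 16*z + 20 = (z - 2)^2*(z + 5)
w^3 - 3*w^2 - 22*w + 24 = (w - 6)*(w - 1)*(w + 4)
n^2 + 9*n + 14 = (n + 2)*(n + 7)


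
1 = 1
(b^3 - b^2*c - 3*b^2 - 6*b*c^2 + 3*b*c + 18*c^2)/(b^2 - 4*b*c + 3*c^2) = (b^2 + 2*b*c - 3*b - 6*c)/(b - c)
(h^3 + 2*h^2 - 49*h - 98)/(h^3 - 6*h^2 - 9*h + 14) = (h + 7)/(h - 1)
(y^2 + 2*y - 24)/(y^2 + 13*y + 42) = (y - 4)/(y + 7)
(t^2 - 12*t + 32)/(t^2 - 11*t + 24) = (t - 4)/(t - 3)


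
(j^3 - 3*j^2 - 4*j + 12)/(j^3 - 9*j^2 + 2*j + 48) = (j - 2)/(j - 8)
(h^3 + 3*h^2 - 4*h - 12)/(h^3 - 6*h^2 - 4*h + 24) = (h + 3)/(h - 6)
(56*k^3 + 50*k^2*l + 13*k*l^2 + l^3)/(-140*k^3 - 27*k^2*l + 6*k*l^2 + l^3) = (-2*k - l)/(5*k - l)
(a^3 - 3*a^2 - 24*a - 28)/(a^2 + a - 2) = (a^2 - 5*a - 14)/(a - 1)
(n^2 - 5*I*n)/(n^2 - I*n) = (n - 5*I)/(n - I)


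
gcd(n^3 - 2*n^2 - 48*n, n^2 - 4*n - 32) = n - 8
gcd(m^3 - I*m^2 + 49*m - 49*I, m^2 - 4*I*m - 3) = m - I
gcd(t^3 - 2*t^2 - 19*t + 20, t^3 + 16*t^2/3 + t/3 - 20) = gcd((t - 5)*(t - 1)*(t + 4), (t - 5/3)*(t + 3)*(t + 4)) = t + 4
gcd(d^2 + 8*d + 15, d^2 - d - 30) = d + 5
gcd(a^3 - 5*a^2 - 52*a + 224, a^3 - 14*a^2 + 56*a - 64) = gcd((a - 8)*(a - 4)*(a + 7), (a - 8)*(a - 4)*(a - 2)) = a^2 - 12*a + 32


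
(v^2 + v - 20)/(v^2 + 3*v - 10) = (v - 4)/(v - 2)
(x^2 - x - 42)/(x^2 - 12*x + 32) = (x^2 - x - 42)/(x^2 - 12*x + 32)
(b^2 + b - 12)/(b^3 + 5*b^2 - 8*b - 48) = 1/(b + 4)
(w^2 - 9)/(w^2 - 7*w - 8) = (9 - w^2)/(-w^2 + 7*w + 8)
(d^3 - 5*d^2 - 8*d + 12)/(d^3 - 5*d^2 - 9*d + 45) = (d^3 - 5*d^2 - 8*d + 12)/(d^3 - 5*d^2 - 9*d + 45)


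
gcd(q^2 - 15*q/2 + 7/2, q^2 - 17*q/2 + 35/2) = 1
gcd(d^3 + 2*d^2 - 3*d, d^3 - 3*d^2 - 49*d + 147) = 1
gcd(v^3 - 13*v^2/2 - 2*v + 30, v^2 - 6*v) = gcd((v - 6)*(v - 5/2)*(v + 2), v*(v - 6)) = v - 6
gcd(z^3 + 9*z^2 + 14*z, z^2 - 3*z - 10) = z + 2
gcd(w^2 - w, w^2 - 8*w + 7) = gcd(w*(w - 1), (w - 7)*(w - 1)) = w - 1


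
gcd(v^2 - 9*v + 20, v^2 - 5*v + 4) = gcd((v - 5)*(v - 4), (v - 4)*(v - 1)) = v - 4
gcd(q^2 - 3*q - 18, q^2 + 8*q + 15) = q + 3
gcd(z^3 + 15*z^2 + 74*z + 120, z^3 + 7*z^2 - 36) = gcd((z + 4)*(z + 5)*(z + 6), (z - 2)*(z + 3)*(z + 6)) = z + 6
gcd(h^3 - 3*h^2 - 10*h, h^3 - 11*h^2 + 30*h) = h^2 - 5*h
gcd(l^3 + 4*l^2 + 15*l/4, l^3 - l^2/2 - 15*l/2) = l^2 + 5*l/2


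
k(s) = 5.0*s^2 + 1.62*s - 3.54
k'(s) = 10.0*s + 1.62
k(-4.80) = 103.88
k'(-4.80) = -46.38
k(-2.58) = 25.56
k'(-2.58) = -24.18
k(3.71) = 71.29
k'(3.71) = 38.72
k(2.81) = 40.49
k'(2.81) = 29.72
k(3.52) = 64.11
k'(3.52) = 36.82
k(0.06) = -3.42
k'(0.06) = 2.22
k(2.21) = 24.46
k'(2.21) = 23.72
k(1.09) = 4.17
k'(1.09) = 12.52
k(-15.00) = 1097.16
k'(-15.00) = -148.38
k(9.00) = 416.04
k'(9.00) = 91.62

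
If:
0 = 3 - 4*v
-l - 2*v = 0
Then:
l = -3/2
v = 3/4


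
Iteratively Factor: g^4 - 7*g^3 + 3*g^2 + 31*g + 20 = (g - 5)*(g^3 - 2*g^2 - 7*g - 4) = (g - 5)*(g + 1)*(g^2 - 3*g - 4) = (g - 5)*(g - 4)*(g + 1)*(g + 1)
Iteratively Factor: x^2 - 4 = (x + 2)*(x - 2)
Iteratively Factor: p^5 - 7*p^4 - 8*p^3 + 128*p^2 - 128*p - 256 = (p - 4)*(p^4 - 3*p^3 - 20*p^2 + 48*p + 64) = (p - 4)*(p + 1)*(p^3 - 4*p^2 - 16*p + 64) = (p - 4)^2*(p + 1)*(p^2 - 16) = (p - 4)^3*(p + 1)*(p + 4)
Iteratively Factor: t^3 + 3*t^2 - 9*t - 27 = (t + 3)*(t^2 - 9) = (t - 3)*(t + 3)*(t + 3)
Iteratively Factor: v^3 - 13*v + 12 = (v + 4)*(v^2 - 4*v + 3) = (v - 1)*(v + 4)*(v - 3)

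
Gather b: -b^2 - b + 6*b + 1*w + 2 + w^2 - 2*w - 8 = -b^2 + 5*b + w^2 - w - 6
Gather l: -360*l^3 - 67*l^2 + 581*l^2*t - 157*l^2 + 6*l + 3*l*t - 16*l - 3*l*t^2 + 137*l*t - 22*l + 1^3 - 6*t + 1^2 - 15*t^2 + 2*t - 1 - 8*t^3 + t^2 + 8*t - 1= -360*l^3 + l^2*(581*t - 224) + l*(-3*t^2 + 140*t - 32) - 8*t^3 - 14*t^2 + 4*t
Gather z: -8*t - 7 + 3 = -8*t - 4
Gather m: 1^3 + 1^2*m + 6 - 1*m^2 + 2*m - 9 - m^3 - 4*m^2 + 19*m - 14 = -m^3 - 5*m^2 + 22*m - 16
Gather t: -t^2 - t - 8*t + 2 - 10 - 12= -t^2 - 9*t - 20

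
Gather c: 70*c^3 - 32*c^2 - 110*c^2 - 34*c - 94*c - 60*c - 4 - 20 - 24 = 70*c^3 - 142*c^2 - 188*c - 48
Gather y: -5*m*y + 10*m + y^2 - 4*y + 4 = 10*m + y^2 + y*(-5*m - 4) + 4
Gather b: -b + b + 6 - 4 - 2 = 0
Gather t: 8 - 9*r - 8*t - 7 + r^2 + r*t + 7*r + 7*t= r^2 - 2*r + t*(r - 1) + 1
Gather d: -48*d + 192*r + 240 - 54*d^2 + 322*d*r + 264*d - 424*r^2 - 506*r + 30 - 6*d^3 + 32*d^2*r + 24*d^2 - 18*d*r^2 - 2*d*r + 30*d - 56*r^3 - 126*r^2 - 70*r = -6*d^3 + d^2*(32*r - 30) + d*(-18*r^2 + 320*r + 246) - 56*r^3 - 550*r^2 - 384*r + 270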